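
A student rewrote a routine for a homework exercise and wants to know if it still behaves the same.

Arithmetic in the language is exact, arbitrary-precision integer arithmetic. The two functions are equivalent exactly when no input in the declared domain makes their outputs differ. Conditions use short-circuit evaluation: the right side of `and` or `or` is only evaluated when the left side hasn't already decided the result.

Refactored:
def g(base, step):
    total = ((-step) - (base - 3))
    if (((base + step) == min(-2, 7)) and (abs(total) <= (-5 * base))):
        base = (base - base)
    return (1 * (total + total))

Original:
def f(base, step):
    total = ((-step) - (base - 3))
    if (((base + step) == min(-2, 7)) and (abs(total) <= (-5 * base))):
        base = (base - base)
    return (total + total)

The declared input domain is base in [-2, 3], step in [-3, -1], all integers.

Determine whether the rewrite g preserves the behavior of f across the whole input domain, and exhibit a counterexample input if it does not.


Behavior is preserved: although arithmetic usage differs; and constant usage differs, the outputs never diverge.
As a probe, take base=-2, step=-3: f runs total becomes 8; next (((base + step) == min(-2, 7)) and (abs(total) <= (-5 * base))) evaluates to false; next final value 16; g runs total becomes 8; next (((base + step) == min(-2, 7)) and (abs(total) <= (-5 * base))) evaluates to false; next final value 16; both end at 16.
Sweeping the whole domain (18 inputs) finds no disagreement.
verdict: equivalent


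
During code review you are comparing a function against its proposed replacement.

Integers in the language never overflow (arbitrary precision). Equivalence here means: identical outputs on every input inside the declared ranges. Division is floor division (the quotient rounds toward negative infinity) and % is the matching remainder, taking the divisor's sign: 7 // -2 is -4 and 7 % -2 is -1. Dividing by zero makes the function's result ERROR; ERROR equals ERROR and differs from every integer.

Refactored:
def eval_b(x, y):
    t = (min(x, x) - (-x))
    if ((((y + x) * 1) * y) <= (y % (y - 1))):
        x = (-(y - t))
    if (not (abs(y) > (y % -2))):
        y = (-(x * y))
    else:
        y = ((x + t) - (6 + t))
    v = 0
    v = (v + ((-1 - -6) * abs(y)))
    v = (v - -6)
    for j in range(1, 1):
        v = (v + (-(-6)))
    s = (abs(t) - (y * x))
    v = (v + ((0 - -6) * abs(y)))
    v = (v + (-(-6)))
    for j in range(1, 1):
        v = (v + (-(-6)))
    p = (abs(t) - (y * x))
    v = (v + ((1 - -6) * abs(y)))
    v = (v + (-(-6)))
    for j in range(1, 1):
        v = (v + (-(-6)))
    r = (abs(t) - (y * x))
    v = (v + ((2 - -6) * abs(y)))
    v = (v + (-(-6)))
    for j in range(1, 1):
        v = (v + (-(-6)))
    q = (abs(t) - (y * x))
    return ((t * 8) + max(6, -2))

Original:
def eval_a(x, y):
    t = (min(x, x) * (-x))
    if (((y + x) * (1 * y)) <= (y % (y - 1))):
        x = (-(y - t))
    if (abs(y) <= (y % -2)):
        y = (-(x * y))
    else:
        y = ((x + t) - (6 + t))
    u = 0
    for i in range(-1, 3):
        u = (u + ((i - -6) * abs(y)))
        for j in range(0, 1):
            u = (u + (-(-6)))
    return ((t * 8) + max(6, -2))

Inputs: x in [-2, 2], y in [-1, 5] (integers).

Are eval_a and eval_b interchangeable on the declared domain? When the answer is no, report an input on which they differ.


The rewrite breaks on x=-1, y=-1, where the results are -2 and -10.
eval_a: t=-1, then (((y + x) * (1 * y)) <= (y % (y - 1))) is false, then (abs(y) <= (y % -2)) is false, then y=-7, then u=0, then (i=-1), then u=35, then (j=0), then u=41, then (i=0), then u=83, then (j=0), then u=89, then (i=1), then u=138, then (j=0), then u=144, then (i=2), then u=200, then (j=0), then u=206, then returns -2
eval_b: t=-2, then ((((y + x) * 1) * y) <= (y % (y - 1))) is false, then (not (abs(y) > (y % -2))) is false, then y=-7, then v=0, then v=35, then v=41, then the loop over j runs zero times, then s=-5, then v=83, then v=89, then the loop over j runs zero times, then p=-5, then v=138, then v=144, then the loop over j runs zero times, then r=-5, then v=200, then v=206, then the loop over j runs zero times, then q=-5, then returns -10
verdict: not equivalent; witness: x=-1, y=-1


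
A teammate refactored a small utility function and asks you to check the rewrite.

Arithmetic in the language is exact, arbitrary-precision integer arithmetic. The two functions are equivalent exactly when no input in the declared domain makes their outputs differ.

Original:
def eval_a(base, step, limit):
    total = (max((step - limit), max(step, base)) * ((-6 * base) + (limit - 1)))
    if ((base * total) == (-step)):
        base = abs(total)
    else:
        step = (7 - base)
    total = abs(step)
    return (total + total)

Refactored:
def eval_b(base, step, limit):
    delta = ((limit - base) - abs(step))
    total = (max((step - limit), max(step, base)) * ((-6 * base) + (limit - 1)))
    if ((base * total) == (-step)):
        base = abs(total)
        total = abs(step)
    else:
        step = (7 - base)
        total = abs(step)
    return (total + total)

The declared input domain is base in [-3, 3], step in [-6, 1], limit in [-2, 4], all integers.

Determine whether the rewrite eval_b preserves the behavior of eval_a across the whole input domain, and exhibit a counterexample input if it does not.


Side by side, the visible changes include: arithmetic usage differs, and statement counts differ, and min/max/abs usage differs, and local variable names differ.
As a probe, take base=2, step=-6, limit=4: eval_a runs total := -18 | ((base * total) == (-step)): false | step := 5 | total := 5 | result 10; eval_b runs delta := -4 | total := -18 | ((base * total) == (-step)): false | step := 5 | total := 5 | result 10; both end at 10.
Across all 392 domain points the two functions coincide.
verdict: equivalent


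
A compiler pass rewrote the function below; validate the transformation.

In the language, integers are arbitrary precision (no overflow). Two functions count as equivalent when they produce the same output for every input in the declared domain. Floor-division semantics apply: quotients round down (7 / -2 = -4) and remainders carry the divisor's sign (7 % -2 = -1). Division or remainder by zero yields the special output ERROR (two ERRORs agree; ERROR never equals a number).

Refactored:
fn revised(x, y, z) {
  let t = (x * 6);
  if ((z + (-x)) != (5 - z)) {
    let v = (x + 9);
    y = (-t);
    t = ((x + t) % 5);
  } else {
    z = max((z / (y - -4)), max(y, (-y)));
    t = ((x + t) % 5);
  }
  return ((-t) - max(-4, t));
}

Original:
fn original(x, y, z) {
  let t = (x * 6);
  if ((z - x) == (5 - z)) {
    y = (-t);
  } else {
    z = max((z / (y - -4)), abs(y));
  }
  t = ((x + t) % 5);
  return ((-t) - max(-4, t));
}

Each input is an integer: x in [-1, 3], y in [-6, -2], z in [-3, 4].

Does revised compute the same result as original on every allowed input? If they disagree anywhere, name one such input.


At x=-1, y=-4, z=-3: original gives ERROR, revised gives -6.
verdict: not equivalent; witness: x=-1, y=-4, z=-3


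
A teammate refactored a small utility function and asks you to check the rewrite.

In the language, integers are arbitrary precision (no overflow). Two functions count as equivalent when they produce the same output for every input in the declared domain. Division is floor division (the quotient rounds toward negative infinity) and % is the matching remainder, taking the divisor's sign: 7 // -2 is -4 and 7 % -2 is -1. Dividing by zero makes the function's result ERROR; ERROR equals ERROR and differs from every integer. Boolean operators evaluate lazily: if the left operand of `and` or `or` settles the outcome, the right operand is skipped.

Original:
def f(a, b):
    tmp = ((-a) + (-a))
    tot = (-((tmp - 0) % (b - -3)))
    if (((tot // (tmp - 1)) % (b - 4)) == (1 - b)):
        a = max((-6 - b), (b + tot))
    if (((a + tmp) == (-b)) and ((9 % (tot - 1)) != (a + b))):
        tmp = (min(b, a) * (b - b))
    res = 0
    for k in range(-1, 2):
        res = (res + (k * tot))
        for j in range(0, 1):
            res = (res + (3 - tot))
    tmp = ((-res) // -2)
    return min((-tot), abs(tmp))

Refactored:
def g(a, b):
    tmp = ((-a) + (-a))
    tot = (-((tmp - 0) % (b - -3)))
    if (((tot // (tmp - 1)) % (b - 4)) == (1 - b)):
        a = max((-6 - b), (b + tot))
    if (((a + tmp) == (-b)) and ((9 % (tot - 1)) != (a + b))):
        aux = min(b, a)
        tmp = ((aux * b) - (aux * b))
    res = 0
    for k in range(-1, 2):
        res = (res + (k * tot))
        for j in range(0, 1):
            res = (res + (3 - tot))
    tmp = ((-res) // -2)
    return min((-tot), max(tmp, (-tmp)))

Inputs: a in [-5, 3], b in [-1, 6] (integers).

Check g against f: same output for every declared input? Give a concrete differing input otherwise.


This is a faithful refactor — arithmetic usage differs, and statement counts differ, and local variable names differ, and min/max/abs usage differs, but the computed results match everywhere.
One worked example (a=-3, b=4) — f: tmp = 6; tot = -6; division by zero -> ERROR; g: tmp = 6; tot = -6; division by zero -> ERROR; agreement on ERROR.
Sweeping the whole domain (72 inputs) finds no disagreement.
verdict: equivalent


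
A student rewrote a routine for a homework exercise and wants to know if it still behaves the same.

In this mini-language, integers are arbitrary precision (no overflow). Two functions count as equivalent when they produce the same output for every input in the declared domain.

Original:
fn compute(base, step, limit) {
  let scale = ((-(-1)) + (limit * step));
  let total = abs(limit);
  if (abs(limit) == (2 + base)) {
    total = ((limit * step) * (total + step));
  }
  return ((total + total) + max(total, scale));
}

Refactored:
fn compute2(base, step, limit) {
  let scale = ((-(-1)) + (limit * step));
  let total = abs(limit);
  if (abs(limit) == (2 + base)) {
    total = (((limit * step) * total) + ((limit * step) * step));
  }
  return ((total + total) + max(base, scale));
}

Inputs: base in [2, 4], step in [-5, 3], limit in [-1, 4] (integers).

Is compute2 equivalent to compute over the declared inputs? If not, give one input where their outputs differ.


Not equivalent: base=2, step=-5, limit=0 separates them (1 vs 2).
compute: scale = 1; total = 0; (abs(limit) == (2 + base)) -> false; return 1
compute2: scale = 1; total = 0; (abs(limit) == (2 + base)) -> false; return 2
verdict: not equivalent; witness: base=2, step=-5, limit=0


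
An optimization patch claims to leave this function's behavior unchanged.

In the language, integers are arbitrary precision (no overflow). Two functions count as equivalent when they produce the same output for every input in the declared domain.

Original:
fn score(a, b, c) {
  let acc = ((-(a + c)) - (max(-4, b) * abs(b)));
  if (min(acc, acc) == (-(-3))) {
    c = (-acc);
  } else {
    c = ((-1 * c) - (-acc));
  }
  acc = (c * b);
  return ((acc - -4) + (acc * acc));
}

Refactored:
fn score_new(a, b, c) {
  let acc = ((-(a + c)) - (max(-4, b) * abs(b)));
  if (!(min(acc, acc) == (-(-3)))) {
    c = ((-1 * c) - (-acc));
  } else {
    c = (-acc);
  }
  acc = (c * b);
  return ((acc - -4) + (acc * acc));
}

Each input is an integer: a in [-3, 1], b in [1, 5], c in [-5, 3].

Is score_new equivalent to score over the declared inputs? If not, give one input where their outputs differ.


Differences: boolean connective usage differs — yet all 225 inputs agree.
verdict: equivalent


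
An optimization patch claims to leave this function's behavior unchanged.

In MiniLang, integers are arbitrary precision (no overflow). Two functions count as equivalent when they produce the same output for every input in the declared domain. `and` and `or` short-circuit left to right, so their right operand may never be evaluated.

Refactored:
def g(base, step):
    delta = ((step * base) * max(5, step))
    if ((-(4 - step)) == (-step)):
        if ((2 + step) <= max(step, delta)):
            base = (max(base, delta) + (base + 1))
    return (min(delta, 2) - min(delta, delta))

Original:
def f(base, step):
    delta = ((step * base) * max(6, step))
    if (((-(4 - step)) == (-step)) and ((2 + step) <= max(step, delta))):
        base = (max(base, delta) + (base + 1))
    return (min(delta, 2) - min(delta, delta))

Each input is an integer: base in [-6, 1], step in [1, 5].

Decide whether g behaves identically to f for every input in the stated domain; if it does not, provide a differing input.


There is a counterexample at base=1, step=1: -4 on one side, -3 on the other.
f: delta becomes 6; next (((-(4 - step)) == (-step)) and ((2 + step) <= max(step, delta))) evaluates to false; next final value -4
g: delta becomes 5; next ((-(4 - step)) == (-step)) evaluates to false; next final value -3
verdict: not equivalent; witness: base=1, step=1


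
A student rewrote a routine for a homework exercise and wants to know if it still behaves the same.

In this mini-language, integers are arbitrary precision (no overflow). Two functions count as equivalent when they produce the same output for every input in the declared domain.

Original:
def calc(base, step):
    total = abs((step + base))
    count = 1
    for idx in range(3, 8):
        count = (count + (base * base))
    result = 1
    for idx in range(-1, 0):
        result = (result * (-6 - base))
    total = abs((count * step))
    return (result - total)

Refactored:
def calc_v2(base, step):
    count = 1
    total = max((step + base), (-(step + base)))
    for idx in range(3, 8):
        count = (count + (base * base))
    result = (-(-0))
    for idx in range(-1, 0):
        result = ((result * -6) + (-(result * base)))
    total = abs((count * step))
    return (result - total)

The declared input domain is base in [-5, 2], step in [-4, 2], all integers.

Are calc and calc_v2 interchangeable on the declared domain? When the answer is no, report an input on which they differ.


Run the pair on base=-5, step=-4.
calc: total := 9 | count := 1 | iter idx=3: | count := 26 | iter idx=4: | count := 51 | iter idx=5: | count := 76 | iter idx=6: | count := 101 | iter idx=7: | count := 126 | result := 1 | iter idx=-1: | result := -1 | total := 504 | result -505
calc_v2: count := 1 | total := 9 | iter idx=3: | count := 26 | iter idx=4: | count := 51 | iter idx=5: | count := 76 | iter idx=6: | count := 101 | iter idx=7: | count := 126 | result := 0 | iter idx=-1: | result := 0 | total := 504 | result -504
-505 and -504 differ, so these are not the same function on this domain.
verdict: not equivalent; witness: base=-5, step=-4


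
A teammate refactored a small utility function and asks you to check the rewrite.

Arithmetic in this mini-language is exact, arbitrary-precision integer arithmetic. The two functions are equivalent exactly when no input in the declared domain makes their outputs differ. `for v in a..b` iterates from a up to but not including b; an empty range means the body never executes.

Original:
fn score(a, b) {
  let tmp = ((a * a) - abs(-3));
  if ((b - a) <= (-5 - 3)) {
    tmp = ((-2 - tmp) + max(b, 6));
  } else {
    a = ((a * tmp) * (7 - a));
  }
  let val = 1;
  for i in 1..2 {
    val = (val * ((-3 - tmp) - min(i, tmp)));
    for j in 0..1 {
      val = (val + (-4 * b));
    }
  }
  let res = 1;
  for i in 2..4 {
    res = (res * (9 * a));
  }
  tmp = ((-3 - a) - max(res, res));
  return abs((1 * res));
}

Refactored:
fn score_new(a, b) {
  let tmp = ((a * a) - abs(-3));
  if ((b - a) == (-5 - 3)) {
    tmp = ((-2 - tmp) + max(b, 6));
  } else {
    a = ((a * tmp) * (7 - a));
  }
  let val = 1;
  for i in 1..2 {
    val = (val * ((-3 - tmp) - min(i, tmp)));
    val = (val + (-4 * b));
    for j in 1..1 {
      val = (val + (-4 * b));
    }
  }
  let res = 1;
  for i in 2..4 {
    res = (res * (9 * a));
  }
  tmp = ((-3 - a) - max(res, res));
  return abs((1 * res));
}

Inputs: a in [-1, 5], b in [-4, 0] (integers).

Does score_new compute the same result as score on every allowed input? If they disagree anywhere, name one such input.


Run the pair on a=5, b=-4.
score: tmp = 22; ((b - a) <= (-5 - 3)) -> true; tmp = -18; val = 1; [i=1]; val = 33; [j=0]; val = 49; res = 1; [i=2]; res = 45; [i=3]; res = 2025; tmp = -2033; return 2025
score_new: tmp = 22; ((b - a) == (-5 - 3)) -> false; a = 220; val = 1; [i=1]; val = -26; val = -10; the j loop: no iterations; res = 1; [i=2]; res = 1980; [i=3]; res = 3920400; tmp = -3920623; return 3920400
2025 against 3920400: the behavior changed.
verdict: not equivalent; witness: a=5, b=-4


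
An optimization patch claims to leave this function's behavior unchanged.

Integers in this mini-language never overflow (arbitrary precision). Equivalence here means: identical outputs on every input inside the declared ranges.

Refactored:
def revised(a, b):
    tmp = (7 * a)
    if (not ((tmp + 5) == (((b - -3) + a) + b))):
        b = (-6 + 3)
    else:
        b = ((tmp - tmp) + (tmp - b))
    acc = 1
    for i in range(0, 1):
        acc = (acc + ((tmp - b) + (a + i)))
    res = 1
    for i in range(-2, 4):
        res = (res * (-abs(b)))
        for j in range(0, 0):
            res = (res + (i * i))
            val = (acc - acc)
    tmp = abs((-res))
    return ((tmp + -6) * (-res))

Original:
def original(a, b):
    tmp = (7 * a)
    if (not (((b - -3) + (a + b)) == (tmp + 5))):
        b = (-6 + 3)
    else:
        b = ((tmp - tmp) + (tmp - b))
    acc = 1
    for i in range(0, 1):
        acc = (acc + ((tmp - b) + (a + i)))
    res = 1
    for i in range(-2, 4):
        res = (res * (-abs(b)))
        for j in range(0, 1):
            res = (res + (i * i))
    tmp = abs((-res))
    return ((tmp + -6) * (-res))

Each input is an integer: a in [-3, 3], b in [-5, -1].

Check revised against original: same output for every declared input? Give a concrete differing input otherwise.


Not equivalent: a=-3, b=-5 separates them (23400 vs -527067).
original: tmp=-21, then (not (((b - -3) + (a + b)) == (tmp + 5))) is true, then b=-3, then acc=1, then (i=0), then acc=-20, then res=1, then (i=-2), then res=-3, then (j=0), then res=1, then (i=-1), then res=-3, then (j=0), then res=-2, then (i=0), then res=6, then (j=0), then res=6, then (i=1), then res=-18, then (j=0), then res=-17, then (i=2), then res=51, then (j=0), then res=55, then (i=3), then res=-165, then (j=0), then res=-156, then tmp=156, then returns 23400
revised: tmp=-21, then (not ((tmp + 5) == (((b - -3) + a) + b))) is true, then b=-3, then acc=1, then (i=0), then acc=-20, then res=1, then (i=-2), then res=-3, then the loop over j runs zero times, then (i=-1), then res=9, then the loop over j runs zero times, then (i=0), then res=-27, then the loop over j runs zero times, then (i=1), then res=81, then the loop over j runs zero times, then (i=2), then res=-243, then the loop over j runs zero times, then (i=3), then res=729, then the loop over j runs zero times, then tmp=729, then returns -527067
verdict: not equivalent; witness: a=-3, b=-5


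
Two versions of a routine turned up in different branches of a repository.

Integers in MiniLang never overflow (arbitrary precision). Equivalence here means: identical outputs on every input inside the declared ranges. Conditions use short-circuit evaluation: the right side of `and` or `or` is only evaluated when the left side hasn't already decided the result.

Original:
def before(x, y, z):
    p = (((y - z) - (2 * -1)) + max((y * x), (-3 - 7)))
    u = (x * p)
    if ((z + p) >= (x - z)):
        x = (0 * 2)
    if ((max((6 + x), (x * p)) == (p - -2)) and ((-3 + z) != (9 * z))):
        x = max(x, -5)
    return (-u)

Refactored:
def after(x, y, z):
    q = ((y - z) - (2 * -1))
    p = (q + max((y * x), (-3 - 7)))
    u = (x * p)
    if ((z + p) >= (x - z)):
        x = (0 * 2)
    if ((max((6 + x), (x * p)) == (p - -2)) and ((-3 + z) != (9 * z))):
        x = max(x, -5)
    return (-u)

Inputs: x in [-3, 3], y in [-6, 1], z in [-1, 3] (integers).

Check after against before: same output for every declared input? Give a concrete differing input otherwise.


Behavior is preserved: although statement counts differ, and local variable names differ, the outputs never diverge.
One worked example (x=0, y=-6, z=1) — before: p becomes -5; next u becomes 0; next ((z + p) >= (x - z)) evaluates to false; next ((max((6 + x), (x * p)) == (p - -2)) and ((-3 + z) != (9 * z))) evaluates to false; next final value 0; after: q becomes -5; next p becomes -5; next u becomes 0; next ((z + p) >= (x - z)) evaluates to false; next ((max((6 + x), (x * p)) == (p - -2)) and ((-3 + z) != (9 * z))) evaluates to false; next final value 0; agreement on 0.
Sweeping the whole domain (280 inputs) finds no disagreement.
verdict: equivalent


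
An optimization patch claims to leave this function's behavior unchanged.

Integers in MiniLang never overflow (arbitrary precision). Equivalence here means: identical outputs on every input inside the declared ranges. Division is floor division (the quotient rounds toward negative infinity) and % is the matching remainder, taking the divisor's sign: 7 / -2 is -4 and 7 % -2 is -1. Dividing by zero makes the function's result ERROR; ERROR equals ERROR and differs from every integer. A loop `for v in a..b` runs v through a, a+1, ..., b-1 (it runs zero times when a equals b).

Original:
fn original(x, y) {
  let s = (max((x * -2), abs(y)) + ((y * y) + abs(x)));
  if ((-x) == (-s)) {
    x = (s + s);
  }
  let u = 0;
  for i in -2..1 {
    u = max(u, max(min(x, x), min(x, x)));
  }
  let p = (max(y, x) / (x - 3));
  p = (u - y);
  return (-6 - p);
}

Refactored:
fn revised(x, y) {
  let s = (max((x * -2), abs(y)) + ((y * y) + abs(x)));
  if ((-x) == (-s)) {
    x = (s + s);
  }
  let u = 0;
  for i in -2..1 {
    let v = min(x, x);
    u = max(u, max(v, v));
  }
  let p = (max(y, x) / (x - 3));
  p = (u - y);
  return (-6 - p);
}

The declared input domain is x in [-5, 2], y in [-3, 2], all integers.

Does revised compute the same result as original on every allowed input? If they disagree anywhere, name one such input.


Changes here: local variable names differ; and min/max/abs usage differs; and statement counts differ; the full 48-point sweep finds no disagreement.
verdict: equivalent


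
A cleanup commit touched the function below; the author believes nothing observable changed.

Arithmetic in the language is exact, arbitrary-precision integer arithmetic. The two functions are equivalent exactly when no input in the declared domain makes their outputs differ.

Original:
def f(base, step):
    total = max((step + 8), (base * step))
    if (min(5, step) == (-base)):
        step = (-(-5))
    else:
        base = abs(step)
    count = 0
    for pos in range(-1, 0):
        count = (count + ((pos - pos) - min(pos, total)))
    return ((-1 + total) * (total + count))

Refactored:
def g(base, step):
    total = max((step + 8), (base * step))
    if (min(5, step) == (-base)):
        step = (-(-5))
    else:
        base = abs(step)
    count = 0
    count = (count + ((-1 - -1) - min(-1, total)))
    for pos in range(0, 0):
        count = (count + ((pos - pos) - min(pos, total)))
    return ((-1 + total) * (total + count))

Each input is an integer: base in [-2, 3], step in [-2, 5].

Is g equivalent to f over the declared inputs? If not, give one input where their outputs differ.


Reading the diff, among the changes: loop structure differs; also arithmetic usage differs; also min/max/abs usage differs; also statement counts differ; also constant usage differs.
Tracing base=2, step=4: f: total = 12; (min(5, step) == (-base)) -> false; base = 4; count = 0; [pos=-1]; count = 1; return 143 | g: total = 12; (min(5, step) == (-base)) -> false; base = 4; count = 0; count = 1; the pos loop: no iterations; return 143 — matching result 143.
Sweeping the whole domain (48 inputs) finds no disagreement.
verdict: equivalent


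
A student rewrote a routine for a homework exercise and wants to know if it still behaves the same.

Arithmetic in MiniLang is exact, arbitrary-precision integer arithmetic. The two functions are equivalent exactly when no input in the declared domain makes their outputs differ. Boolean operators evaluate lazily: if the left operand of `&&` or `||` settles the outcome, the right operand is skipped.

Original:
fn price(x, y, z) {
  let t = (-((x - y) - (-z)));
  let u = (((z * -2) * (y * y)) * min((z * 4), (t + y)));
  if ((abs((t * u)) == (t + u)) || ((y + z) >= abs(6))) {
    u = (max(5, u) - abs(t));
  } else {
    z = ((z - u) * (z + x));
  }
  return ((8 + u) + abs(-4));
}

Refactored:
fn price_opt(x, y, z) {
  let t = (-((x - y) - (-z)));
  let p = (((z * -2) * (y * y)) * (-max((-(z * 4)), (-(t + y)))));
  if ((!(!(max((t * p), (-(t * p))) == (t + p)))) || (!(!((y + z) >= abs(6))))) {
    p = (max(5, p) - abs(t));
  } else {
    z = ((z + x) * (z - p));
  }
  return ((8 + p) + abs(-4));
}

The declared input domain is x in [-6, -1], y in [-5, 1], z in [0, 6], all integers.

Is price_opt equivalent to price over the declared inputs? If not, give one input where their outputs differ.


Differences: boolean connective usage differs, arithmetic usage differs, min/max/abs usage differs, local variable names differ — yet all 294 inputs agree.
verdict: equivalent


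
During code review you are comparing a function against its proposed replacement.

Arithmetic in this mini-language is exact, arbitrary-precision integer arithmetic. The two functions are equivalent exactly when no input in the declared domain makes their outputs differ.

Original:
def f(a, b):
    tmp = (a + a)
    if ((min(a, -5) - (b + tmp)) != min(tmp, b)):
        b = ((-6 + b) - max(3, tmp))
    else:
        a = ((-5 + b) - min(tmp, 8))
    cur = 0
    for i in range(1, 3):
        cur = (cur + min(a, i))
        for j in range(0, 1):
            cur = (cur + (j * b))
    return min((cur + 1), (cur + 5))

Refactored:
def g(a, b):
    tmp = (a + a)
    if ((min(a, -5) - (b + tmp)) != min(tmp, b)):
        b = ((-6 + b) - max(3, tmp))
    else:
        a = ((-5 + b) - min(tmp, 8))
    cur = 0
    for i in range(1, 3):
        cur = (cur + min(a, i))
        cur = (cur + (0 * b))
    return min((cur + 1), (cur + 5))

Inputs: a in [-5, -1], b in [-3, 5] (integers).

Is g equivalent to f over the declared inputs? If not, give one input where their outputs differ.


Side by side, the visible changes include: constant usage differs, plus local variable names differ, plus statement counts differ, plus loop structure differs.
One worked example (a=-1, b=1) — f: tmp becomes -2; next ((min(a, -5) - (b + tmp)) != min(tmp, b)) evaluates to true; next b becomes -8; next cur becomes 0; next at i=1:; next cur becomes -1; next at j=0:; next cur becomes -1; next at i=2:; next cur becomes -2; next at j=0:; next cur becomes -2; next final value -1; g: tmp becomes -2; next ((min(a, -5) - (b + tmp)) != min(tmp, b)) evaluates to true; next b becomes -8; next cur becomes 0; next at i=1:; next cur becomes -1; next cur becomes -1; next at i=2:; next cur becomes -2; next cur becomes -2; next final value -1; agreement on -1.
Checked all 45 inputs in the declared domain: the outputs agree on every one.
verdict: equivalent


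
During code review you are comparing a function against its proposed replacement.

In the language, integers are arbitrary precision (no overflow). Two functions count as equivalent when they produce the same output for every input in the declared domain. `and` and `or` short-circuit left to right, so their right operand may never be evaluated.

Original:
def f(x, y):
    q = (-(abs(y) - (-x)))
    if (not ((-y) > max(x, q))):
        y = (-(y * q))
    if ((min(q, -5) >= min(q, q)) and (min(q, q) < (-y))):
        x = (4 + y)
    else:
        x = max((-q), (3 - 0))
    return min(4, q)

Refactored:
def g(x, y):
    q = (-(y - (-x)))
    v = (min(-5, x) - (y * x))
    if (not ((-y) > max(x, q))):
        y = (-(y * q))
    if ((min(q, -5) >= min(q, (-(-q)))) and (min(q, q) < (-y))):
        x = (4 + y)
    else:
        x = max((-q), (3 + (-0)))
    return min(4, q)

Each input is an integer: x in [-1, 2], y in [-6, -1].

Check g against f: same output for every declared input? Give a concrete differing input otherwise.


On input x=-1, y=-6, f returns -5 while g returns 4.
verdict: not equivalent; witness: x=-1, y=-6


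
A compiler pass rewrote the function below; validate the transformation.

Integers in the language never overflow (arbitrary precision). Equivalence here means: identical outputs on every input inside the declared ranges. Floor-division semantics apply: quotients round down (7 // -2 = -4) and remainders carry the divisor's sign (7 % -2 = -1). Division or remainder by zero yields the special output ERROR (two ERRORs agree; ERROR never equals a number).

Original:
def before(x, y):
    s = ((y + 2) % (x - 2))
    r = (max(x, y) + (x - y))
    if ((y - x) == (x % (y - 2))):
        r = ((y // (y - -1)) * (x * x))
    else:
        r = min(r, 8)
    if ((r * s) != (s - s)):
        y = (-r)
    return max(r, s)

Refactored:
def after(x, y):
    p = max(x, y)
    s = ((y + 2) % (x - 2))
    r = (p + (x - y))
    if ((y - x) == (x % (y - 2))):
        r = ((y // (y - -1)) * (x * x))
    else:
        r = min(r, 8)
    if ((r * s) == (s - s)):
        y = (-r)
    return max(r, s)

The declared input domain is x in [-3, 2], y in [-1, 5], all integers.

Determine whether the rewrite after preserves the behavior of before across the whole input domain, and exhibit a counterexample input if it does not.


The one real change (`((r * s) != (s - s))` became `((r * s) == (s - s))`) has no effect anywhere in the declared ranges; all 42 inputs agree.
verdict: equivalent


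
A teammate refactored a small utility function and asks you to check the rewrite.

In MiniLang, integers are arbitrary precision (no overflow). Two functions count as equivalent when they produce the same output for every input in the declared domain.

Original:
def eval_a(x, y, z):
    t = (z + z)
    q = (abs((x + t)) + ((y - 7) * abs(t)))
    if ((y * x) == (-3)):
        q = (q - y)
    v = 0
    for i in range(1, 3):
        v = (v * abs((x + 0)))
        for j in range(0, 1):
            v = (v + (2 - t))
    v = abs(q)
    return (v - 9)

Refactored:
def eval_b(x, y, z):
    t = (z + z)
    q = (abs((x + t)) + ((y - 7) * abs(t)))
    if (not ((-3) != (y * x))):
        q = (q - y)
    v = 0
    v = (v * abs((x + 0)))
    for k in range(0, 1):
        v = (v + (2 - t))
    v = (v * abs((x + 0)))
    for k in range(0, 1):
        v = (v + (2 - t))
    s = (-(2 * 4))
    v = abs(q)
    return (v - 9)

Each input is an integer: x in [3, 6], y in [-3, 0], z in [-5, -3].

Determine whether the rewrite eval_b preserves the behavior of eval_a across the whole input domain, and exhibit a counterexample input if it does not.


The two are interchangeable: min/max/abs usage differs; also constant usage differs; also arithmetic usage differs; also comparison usage differs; also local variable names differ; also statement counts differ; also boolean connective usage differs; also loop structure differs, and every declared input agrees.
One worked example (x=4, y=0, z=-3) — eval_a: t := -6 | q := -40 | ((y * x) == (-3)): false | v := 0 | iter i=1: | v := 0 | iter j=0: | v := 8 | iter i=2: | v := 32 | iter j=0: | v := 40 | v := 40 | result 31; eval_b: t := -6 | q := -40 | (not ((-3) != (y * x))): false | v := 0 | v := 0 | iter k=0: | v := 8 | v := 32 | iter k=0: | v := 40 | s := -8 | v := 40 | result 31; agreement on 31.
Sweeping the whole domain (48 inputs) finds no disagreement.
verdict: equivalent


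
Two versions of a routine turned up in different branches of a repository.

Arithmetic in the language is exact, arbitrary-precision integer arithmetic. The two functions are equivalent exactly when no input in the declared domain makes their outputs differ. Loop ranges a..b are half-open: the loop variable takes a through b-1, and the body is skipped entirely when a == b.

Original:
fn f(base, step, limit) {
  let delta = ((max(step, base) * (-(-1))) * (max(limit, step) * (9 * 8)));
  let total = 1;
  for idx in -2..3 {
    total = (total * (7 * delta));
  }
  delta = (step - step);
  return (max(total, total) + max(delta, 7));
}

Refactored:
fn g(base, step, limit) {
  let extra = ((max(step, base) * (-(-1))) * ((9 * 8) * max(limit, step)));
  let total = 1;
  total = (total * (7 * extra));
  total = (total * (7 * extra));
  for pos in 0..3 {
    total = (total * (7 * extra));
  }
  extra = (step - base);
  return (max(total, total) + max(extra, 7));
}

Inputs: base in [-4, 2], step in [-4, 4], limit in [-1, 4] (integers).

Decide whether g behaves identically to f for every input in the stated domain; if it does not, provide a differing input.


On input base=-4, step=4, limit=-1, f returns 34099859964322381831 while g returns 34099859964322381832.
verdict: not equivalent; witness: base=-4, step=4, limit=-1


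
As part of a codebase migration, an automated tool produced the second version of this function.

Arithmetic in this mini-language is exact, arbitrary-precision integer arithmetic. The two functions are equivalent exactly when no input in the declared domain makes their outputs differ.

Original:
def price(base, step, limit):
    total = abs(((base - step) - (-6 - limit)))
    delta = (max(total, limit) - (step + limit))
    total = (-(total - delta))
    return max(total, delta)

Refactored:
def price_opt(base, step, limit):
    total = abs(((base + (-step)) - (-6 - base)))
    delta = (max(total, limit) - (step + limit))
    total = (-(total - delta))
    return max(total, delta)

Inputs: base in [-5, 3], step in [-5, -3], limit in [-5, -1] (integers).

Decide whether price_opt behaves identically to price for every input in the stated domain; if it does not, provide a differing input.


The rewrite breaks on base=-5, step=-5, limit=-4, where the results are 11 and 10.
price: total=2, then delta=11, then total=9, then returns 11
price_opt: total=1, then delta=10, then total=9, then returns 10
verdict: not equivalent; witness: base=-5, step=-5, limit=-4


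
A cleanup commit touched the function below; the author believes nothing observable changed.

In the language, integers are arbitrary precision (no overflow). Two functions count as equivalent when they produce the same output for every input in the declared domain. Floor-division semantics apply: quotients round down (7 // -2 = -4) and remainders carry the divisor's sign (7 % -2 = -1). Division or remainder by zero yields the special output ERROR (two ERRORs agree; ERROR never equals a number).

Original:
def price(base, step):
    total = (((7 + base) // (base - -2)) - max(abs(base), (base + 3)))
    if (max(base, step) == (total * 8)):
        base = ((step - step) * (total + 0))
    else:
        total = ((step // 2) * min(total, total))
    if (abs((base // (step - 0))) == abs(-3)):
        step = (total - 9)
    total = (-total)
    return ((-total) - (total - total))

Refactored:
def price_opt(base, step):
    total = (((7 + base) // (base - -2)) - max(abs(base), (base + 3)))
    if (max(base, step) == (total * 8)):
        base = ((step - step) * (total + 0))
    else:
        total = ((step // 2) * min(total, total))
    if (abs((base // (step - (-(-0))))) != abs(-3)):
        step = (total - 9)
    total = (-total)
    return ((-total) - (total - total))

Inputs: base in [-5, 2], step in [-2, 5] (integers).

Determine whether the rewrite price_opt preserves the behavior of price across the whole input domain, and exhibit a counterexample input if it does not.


The suspicious-looking change has no observable effect anywhere in the declared ranges; all 64 inputs agree.
verdict: equivalent


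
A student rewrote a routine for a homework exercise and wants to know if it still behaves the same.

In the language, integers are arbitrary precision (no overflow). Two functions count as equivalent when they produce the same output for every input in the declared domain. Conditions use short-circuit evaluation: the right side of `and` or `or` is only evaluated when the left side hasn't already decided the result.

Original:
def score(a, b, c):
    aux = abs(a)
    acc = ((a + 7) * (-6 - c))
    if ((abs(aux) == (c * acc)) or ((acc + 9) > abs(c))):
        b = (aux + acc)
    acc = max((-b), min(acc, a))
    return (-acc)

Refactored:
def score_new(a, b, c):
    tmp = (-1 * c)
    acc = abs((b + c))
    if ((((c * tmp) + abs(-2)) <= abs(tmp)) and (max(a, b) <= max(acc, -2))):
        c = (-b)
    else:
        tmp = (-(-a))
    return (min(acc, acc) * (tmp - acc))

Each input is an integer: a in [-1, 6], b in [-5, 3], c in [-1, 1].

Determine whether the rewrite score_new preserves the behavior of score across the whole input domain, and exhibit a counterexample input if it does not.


Input a=-1, b=-5, c=-1: -5 from score versus -30 from score_new.
verdict: not equivalent; witness: a=-1, b=-5, c=-1


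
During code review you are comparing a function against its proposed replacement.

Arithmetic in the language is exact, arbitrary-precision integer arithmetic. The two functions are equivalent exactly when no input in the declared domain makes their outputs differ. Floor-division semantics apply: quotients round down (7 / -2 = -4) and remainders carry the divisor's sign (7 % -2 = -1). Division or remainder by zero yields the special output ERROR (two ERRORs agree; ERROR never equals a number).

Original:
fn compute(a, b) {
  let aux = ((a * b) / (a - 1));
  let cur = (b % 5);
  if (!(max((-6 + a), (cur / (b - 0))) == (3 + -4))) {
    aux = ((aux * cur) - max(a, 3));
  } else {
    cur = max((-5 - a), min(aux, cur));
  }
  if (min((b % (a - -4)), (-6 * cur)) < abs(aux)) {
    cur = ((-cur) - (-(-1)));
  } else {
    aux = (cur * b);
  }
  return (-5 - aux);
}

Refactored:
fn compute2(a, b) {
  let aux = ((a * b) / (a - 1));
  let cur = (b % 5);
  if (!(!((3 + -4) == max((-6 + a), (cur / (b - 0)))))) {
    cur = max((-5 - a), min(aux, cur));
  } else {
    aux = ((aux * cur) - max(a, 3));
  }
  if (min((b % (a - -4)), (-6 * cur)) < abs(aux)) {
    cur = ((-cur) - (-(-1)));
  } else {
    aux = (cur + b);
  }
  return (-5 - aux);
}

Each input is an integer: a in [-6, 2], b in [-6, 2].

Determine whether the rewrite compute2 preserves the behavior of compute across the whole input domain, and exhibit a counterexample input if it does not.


Consider the input a=-1, b=-4.
compute: aux becomes -2; next cur becomes 1; next (!(max((-6 + a), (cur / (b - 0))) == (3 + -4))) evaluates to false; next cur becomes -2; next (min((b % (a - -4)), (-6 * cur)) < abs(aux)) evaluates to false; next aux becomes 8; next final value -13
compute2: aux becomes -2; next cur becomes 1; next (!(!((3 + -4) == max((-6 + a), (cur / (b - 0)))))) evaluates to true; next cur becomes -2; next (min((b % (a - -4)), (-6 * cur)) < abs(aux)) evaluates to false; next aux becomes -6; next final value 1
-13 and 1 differ, so these are not the same function on this domain.
verdict: not equivalent; witness: a=-1, b=-4


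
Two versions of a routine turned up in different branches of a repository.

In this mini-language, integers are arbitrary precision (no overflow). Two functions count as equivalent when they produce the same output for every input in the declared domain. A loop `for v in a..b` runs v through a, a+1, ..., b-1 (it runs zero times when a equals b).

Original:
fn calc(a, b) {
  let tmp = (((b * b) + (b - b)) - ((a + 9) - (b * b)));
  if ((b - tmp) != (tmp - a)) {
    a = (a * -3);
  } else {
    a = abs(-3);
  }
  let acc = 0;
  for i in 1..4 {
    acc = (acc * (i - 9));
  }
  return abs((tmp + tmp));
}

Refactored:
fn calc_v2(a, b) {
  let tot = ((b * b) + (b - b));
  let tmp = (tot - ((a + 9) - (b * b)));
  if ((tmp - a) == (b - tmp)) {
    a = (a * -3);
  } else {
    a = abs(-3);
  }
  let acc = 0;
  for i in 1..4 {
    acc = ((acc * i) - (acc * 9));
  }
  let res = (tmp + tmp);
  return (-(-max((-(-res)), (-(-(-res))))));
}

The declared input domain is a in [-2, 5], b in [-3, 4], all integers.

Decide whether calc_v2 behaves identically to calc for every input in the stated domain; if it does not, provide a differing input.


Equivalent. One difference looks behavioral, but it never changes the outcome for any declared input.
Across all 64 domain points the two functions coincide.
Spot check at a=5, b=4 — calc: tmp=18, then ((b - tmp) != (tmp - a)) is true, then a=-15, then acc=0, then (i=1), then acc=0, then (i=2), then acc=0, then (i=3), then acc=0, then returns 36. calc_v2: tot=16, then tmp=18, then ((tmp - a) == (b - tmp)) is false, then a=3, then acc=0, then (i=1), then acc=0, then (i=2), then acc=0, then (i=3), then acc=0, then res=36, then returns 36. Both give 36.
verdict: equivalent
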